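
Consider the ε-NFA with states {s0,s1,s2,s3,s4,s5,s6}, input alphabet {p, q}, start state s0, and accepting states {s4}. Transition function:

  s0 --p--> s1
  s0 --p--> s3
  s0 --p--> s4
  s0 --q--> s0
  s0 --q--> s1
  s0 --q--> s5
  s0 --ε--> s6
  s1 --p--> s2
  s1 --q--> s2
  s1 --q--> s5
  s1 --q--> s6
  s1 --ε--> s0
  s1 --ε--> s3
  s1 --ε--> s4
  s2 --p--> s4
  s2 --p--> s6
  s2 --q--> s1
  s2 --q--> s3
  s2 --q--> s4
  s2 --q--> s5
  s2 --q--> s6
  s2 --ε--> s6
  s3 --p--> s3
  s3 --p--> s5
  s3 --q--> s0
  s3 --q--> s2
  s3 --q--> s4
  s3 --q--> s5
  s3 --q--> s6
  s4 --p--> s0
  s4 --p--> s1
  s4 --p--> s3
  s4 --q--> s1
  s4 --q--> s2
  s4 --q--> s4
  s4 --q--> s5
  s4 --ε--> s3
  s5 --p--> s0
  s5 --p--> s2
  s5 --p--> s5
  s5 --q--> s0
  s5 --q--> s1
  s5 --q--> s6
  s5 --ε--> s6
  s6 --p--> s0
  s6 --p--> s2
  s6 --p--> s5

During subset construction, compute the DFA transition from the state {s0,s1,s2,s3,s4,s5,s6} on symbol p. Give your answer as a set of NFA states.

δ(s0,p) = {s1,s3,s4}; δ(s1,p) = {s2}; δ(s2,p) = {s4,s6}; δ(s3,p) = {s3,s5}; δ(s4,p) = {s0,s1,s3}; δ(s5,p) = {s0,s2,s5}; δ(s6,p) = {s0,s2,s5}.
Union: {s0,s1,s2,s3,s4,s5,s6}.

{s0,s1,s2,s3,s4,s5,s6}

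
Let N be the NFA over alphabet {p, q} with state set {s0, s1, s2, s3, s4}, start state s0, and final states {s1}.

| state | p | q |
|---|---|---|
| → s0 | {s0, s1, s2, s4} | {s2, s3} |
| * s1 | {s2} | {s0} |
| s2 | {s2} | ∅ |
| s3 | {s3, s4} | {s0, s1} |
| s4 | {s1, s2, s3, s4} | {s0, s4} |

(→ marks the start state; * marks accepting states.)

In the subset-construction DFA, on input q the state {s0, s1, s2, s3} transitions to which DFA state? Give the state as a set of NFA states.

{s0, s1, s2, s3}

δ(s0,q) = {s2, s3}; δ(s1,q) = {s0}; δ(s2,q) = ∅; δ(s3,q) = {s0, s1}.
Union: {s0, s1, s2, s3}.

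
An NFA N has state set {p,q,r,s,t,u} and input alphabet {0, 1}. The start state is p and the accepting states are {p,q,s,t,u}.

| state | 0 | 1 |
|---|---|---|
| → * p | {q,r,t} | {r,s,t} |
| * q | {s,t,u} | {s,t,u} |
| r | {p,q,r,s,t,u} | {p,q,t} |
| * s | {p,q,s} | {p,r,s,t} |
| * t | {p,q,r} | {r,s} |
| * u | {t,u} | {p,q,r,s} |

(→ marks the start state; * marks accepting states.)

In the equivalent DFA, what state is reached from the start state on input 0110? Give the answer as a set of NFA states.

{p,q,r,s,t,u}

Start: {p}.
δ(p,0) = {q,r,t}.
Union: {q,r,t}.
After 0: {q,r,t}.
δ(q,1) = {s,t,u}; δ(r,1) = {p,q,t}; δ(t,1) = {r,s}.
Union: {p,q,r,s,t,u}.
After 1: {p,q,r,s,t,u}.
δ(p,1) = {r,s,t}; δ(q,1) = {s,t,u}; δ(r,1) = {p,q,t}; δ(s,1) = {p,r,s,t}; δ(t,1) = {r,s}; δ(u,1) = {p,q,r,s}.
Union: {p,q,r,s,t,u}.
After 1: {p,q,r,s,t,u}.
δ(p,0) = {q,r,t}; δ(q,0) = {s,t,u}; δ(r,0) = {p,q,r,s,t,u}; δ(s,0) = {p,q,s}; δ(t,0) = {p,q,r}; δ(u,0) = {t,u}.
Union: {p,q,r,s,t,u}.
After 0: {p,q,r,s,t,u}.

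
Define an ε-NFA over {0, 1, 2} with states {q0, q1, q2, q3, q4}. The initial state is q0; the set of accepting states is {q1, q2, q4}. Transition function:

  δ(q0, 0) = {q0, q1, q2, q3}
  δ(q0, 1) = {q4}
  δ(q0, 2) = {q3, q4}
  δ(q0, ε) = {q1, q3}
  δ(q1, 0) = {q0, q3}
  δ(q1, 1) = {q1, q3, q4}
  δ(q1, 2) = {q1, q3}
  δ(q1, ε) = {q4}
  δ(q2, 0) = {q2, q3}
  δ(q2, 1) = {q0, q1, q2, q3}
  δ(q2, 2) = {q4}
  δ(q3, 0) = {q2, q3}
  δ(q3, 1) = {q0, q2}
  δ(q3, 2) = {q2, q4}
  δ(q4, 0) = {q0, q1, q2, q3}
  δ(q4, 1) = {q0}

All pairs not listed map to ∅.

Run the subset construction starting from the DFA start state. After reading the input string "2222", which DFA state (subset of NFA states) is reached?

Start: {q0, q1, q3, q4}.
δ(q0,2) = {q3, q4}; δ(q1,2) = {q1, q3}; δ(q3,2) = {q2, q4}; δ(q4,2) = ∅.
Union: {q1, q2, q3, q4}.
After 2: {q1, q2, q3, q4}.
δ(q1,2) = {q1, q3}; δ(q2,2) = {q4}; δ(q3,2) = {q2, q4}; δ(q4,2) = ∅.
Union: {q1, q2, q3, q4}.
After 2: {q1, q2, q3, q4}.
δ(q1,2) = {q1, q3}; δ(q2,2) = {q4}; δ(q3,2) = {q2, q4}; δ(q4,2) = ∅.
Union: {q1, q2, q3, q4}.
After 2: {q1, q2, q3, q4}.
δ(q1,2) = {q1, q3}; δ(q2,2) = {q4}; δ(q3,2) = {q2, q4}; δ(q4,2) = ∅.
Union: {q1, q2, q3, q4}.
After 2: {q1, q2, q3, q4}.

{q1, q2, q3, q4}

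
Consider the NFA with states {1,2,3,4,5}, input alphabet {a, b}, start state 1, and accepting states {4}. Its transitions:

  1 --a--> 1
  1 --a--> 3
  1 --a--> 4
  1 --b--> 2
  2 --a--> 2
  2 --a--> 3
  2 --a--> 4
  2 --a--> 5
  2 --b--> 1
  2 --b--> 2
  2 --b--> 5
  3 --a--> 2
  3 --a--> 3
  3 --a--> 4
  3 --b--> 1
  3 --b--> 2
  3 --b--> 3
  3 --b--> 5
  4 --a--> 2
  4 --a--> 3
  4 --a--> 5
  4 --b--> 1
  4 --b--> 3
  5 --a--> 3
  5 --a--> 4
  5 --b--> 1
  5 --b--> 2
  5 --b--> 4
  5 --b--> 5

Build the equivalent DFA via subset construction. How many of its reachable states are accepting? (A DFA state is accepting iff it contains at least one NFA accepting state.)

Start state of the DFA: {1}.
{1} --a--> {1,3,4}  [new]
{1} --b--> {2}  [new]
{1,3,4} --a--> {1,2,3,4,5}  [new]
{1,3,4} --b--> {1,2,3,5}  [new]
{2} --a--> {2,3,4,5}  [new]
{2} --b--> {1,2,5}  [new]
{1,2,3,4,5} --a--> {1,2,3,4,5}  [seen]
{1,2,3,4,5} --b--> {1,2,3,4,5}  [seen]
{1,2,3,5} --a--> {1,2,3,4,5}  [seen]
{1,2,3,5} --b--> {1,2,3,4,5}  [seen]
{2,3,4,5} --a--> {2,3,4,5}  [seen]
{2,3,4,5} --b--> {1,2,3,4,5}  [seen]
{1,2,5} --a--> {1,2,3,4,5}  [seen]
{1,2,5} --b--> {1,2,4,5}  [new]
{1,2,4,5} --a--> {1,2,3,4,5}  [seen]
{1,2,4,5} --b--> {1,2,3,4,5}  [seen]
Reachable DFA states: {1}, {1,3,4}, {2}, {1,2,3,4,5}, {1,2,3,5}, {2,3,4,5}, {1,2,5}, {1,2,4,5}.
Accepting DFA states (contain an NFA accepting state): {1,3,4}, {1,2,3,4,5}, {2,3,4,5}, {1,2,4,5}.

4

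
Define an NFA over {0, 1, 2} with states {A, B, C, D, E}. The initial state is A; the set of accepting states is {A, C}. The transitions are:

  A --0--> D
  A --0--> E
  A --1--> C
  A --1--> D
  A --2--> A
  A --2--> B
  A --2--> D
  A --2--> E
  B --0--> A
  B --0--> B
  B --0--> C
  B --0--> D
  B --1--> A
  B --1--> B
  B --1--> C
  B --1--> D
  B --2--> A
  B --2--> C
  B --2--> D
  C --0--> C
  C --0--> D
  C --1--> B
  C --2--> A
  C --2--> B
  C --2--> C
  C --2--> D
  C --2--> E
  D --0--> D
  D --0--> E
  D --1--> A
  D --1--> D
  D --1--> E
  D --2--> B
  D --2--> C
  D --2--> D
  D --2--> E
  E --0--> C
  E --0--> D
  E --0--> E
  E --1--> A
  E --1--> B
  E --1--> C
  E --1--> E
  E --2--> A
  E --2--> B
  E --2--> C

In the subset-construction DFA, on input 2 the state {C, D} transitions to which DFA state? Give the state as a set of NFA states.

{A, B, C, D, E}

δ(C,2) = {A, B, C, D, E}; δ(D,2) = {B, C, D, E}.
Union: {A, B, C, D, E}.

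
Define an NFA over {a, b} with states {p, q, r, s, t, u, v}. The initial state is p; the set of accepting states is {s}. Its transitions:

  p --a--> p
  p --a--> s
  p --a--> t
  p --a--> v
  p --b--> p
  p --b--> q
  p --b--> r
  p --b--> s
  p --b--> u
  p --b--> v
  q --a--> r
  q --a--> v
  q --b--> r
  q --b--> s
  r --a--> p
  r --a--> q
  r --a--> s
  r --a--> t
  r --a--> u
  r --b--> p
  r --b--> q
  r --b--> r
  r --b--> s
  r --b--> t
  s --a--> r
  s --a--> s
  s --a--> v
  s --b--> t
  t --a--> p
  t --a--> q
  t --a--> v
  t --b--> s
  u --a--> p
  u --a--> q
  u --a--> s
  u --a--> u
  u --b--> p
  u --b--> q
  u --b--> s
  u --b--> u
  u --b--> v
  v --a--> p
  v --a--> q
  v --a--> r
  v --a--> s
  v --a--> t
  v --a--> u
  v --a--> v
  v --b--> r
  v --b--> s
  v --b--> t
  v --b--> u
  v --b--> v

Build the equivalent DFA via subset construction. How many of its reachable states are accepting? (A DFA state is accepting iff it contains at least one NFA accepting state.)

3

Start state of the DFA: {p}.
{p} --a--> {p, s, t, v}  [new]
{p} --b--> {p, q, r, s, u, v}  [new]
{p, s, t, v} --a--> {p, q, r, s, t, u, v}  [new]
{p, s, t, v} --b--> {p, q, r, s, t, u, v}  [seen]
{p, q, r, s, u, v} --a--> {p, q, r, s, t, u, v}  [seen]
{p, q, r, s, u, v} --b--> {p, q, r, s, t, u, v}  [seen]
{p, q, r, s, t, u, v} --a--> {p, q, r, s, t, u, v}  [seen]
{p, q, r, s, t, u, v} --b--> {p, q, r, s, t, u, v}  [seen]
Reachable DFA states: {p}, {p, s, t, v}, {p, q, r, s, u, v}, {p, q, r, s, t, u, v}.
Accepting DFA states (contain an NFA accepting state): {p, s, t, v}, {p, q, r, s, u, v}, {p, q, r, s, t, u, v}.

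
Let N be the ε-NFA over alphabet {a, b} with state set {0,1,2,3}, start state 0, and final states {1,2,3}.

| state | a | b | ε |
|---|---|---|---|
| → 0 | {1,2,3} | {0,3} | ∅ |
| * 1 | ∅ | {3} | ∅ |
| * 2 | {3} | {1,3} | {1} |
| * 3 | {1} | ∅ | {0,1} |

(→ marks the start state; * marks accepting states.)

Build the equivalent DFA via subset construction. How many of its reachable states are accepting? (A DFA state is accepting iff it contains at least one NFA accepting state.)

2

Start state of the DFA: {0} (ε-closure of the NFA start).
{0} --a--> {0,1,2,3}  [new]
{0} --b--> {0,1,3}  [new]
{0,1,2,3} --a--> {0,1,2,3}  [seen]
{0,1,2,3} --b--> {0,1,3}  [seen]
{0,1,3} --a--> {0,1,2,3}  [seen]
{0,1,3} --b--> {0,1,3}  [seen]
Reachable DFA states: {0}, {0,1,2,3}, {0,1,3}.
Accepting DFA states (contain an NFA accepting state): {0,1,2,3}, {0,1,3}.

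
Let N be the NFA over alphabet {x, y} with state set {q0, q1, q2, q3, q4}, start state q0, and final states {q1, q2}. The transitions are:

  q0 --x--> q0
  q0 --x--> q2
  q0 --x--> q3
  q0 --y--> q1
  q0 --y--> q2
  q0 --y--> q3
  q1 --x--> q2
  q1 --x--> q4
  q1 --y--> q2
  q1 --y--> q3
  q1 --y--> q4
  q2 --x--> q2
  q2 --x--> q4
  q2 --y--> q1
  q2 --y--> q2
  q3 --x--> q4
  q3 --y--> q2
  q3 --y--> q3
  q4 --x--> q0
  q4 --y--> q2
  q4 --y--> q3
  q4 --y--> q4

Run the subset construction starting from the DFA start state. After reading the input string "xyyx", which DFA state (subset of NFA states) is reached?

{q0, q2, q4}

Start: {q0}.
δ(q0,x) = {q0, q2, q3}.
Union: {q0, q2, q3}.
After x: {q0, q2, q3}.
δ(q0,y) = {q1, q2, q3}; δ(q2,y) = {q1, q2}; δ(q3,y) = {q2, q3}.
Union: {q1, q2, q3}.
After y: {q1, q2, q3}.
δ(q1,y) = {q2, q3, q4}; δ(q2,y) = {q1, q2}; δ(q3,y) = {q2, q3}.
Union: {q1, q2, q3, q4}.
After y: {q1, q2, q3, q4}.
δ(q1,x) = {q2, q4}; δ(q2,x) = {q2, q4}; δ(q3,x) = {q4}; δ(q4,x) = {q0}.
Union: {q0, q2, q4}.
After x: {q0, q2, q4}.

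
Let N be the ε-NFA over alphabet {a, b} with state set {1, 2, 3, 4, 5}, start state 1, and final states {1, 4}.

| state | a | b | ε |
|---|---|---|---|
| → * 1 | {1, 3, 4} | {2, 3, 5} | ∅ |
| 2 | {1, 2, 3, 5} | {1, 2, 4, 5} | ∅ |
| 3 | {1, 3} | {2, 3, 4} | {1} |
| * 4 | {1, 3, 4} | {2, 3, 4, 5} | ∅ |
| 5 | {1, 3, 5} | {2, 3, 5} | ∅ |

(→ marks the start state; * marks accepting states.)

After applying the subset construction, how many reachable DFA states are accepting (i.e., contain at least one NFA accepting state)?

Start state of the DFA: {1} (ε-closure of the NFA start).
{1} --a--> {1, 3, 4}  [new]
{1} --b--> {1, 2, 3, 5}  [new]
{1, 3, 4} --a--> {1, 3, 4}  [seen]
{1, 3, 4} --b--> {1, 2, 3, 4, 5}  [new]
{1, 2, 3, 5} --a--> {1, 2, 3, 4, 5}  [seen]
{1, 2, 3, 5} --b--> {1, 2, 3, 4, 5}  [seen]
{1, 2, 3, 4, 5} --a--> {1, 2, 3, 4, 5}  [seen]
{1, 2, 3, 4, 5} --b--> {1, 2, 3, 4, 5}  [seen]
Reachable DFA states: {1}, {1, 3, 4}, {1, 2, 3, 5}, {1, 2, 3, 4, 5}.
Accepting DFA states (contain an NFA accepting state): {1}, {1, 3, 4}, {1, 2, 3, 5}, {1, 2, 3, 4, 5}.

4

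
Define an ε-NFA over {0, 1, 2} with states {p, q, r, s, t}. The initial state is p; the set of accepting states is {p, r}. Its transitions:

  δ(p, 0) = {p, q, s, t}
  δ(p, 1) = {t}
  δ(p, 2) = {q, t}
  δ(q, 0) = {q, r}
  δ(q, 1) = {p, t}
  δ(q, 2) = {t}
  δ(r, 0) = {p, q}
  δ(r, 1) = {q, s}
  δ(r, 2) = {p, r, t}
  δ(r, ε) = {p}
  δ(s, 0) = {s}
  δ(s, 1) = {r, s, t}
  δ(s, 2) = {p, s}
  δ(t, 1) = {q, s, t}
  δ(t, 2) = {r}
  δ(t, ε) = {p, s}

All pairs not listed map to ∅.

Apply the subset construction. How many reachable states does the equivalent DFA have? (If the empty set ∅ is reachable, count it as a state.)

Start state of the DFA: {p} (ε-closure of the NFA start).
{p} --0--> {p, q, s, t}  [new]
{p} --1--> {p, s, t}  [new]
{p} --2--> {p, q, s, t}  [seen]
{p, q, s, t} --0--> {p, q, r, s, t}  [new]
{p, q, s, t} --1--> {p, q, r, s, t}  [seen]
{p, q, s, t} --2--> {p, q, r, s, t}  [seen]
{p, s, t} --0--> {p, q, s, t}  [seen]
{p, s, t} --1--> {p, q, r, s, t}  [seen]
{p, s, t} --2--> {p, q, r, s, t}  [seen]
{p, q, r, s, t} --0--> {p, q, r, s, t}  [seen]
{p, q, r, s, t} --1--> {p, q, r, s, t}  [seen]
{p, q, r, s, t} --2--> {p, q, r, s, t}  [seen]
Reachable DFA states: {p}, {p, q, s, t}, {p, s, t}, {p, q, r, s, t}.

4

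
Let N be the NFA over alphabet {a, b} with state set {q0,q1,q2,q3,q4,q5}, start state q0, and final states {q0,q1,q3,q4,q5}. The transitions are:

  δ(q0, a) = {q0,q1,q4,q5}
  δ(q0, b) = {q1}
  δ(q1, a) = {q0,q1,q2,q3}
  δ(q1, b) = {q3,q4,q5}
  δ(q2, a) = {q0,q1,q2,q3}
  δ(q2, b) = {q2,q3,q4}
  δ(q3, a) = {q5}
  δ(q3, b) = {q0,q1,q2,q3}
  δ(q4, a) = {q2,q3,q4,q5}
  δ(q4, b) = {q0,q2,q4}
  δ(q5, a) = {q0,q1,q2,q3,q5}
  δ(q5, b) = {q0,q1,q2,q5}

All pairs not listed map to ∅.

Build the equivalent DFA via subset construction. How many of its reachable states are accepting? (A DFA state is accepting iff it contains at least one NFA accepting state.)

Start state of the DFA: {q0}.
{q0} --a--> {q0,q1,q4,q5}  [new]
{q0} --b--> {q1}  [new]
{q0,q1,q4,q5} --a--> {q0,q1,q2,q3,q4,q5}  [new]
{q0,q1,q4,q5} --b--> {q0,q1,q2,q3,q4,q5}  [seen]
{q1} --a--> {q0,q1,q2,q3}  [new]
{q1} --b--> {q3,q4,q5}  [new]
{q0,q1,q2,q3,q4,q5} --a--> {q0,q1,q2,q3,q4,q5}  [seen]
{q0,q1,q2,q3,q4,q5} --b--> {q0,q1,q2,q3,q4,q5}  [seen]
{q0,q1,q2,q3} --a--> {q0,q1,q2,q3,q4,q5}  [seen]
{q0,q1,q2,q3} --b--> {q0,q1,q2,q3,q4,q5}  [seen]
{q3,q4,q5} --a--> {q0,q1,q2,q3,q4,q5}  [seen]
{q3,q4,q5} --b--> {q0,q1,q2,q3,q4,q5}  [seen]
Reachable DFA states: {q0}, {q0,q1,q4,q5}, {q1}, {q0,q1,q2,q3,q4,q5}, {q0,q1,q2,q3}, {q3,q4,q5}.
Accepting DFA states (contain an NFA accepting state): {q0}, {q0,q1,q4,q5}, {q1}, {q0,q1,q2,q3,q4,q5}, {q0,q1,q2,q3}, {q3,q4,q5}.

6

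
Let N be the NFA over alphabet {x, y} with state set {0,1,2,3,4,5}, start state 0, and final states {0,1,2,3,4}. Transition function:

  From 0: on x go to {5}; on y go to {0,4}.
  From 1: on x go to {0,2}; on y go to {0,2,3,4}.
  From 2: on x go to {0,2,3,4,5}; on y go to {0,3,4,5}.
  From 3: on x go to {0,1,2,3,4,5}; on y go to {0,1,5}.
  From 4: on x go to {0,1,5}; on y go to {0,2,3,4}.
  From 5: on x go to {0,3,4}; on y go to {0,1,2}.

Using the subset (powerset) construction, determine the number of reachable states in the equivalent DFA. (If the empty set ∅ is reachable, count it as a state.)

Start state of the DFA: {0}.
{0} --x--> {5}  [new]
{0} --y--> {0,4}  [new]
{5} --x--> {0,3,4}  [new]
{5} --y--> {0,1,2}  [new]
{0,4} --x--> {0,1,5}  [new]
{0,4} --y--> {0,2,3,4}  [new]
{0,3,4} --x--> {0,1,2,3,4,5}  [new]
{0,3,4} --y--> {0,1,2,3,4,5}  [seen]
{0,1,2} --x--> {0,2,3,4,5}  [new]
{0,1,2} --y--> {0,2,3,4,5}  [seen]
{0,1,5} --x--> {0,2,3,4,5}  [seen]
{0,1,5} --y--> {0,1,2,3,4}  [new]
{0,2,3,4} --x--> {0,1,2,3,4,5}  [seen]
{0,2,3,4} --y--> {0,1,2,3,4,5}  [seen]
{0,1,2,3,4,5} --x--> {0,1,2,3,4,5}  [seen]
{0,1,2,3,4,5} --y--> {0,1,2,3,4,5}  [seen]
{0,2,3,4,5} --x--> {0,1,2,3,4,5}  [seen]
{0,2,3,4,5} --y--> {0,1,2,3,4,5}  [seen]
{0,1,2,3,4} --x--> {0,1,2,3,4,5}  [seen]
{0,1,2,3,4} --y--> {0,1,2,3,4,5}  [seen]
Reachable DFA states: {0}, {5}, {0,4}, {0,3,4}, {0,1,2}, {0,1,5}, {0,2,3,4}, {0,1,2,3,4,5}, {0,2,3,4,5}, {0,1,2,3,4}.

10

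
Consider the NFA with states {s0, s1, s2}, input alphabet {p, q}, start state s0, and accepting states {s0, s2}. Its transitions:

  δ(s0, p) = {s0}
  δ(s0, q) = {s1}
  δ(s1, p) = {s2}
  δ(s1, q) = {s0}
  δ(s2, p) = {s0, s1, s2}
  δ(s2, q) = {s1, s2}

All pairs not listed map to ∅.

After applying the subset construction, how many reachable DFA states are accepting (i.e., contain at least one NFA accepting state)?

Start state of the DFA: {s0}.
{s0} --p--> {s0}  [seen]
{s0} --q--> {s1}  [new]
{s1} --p--> {s2}  [new]
{s1} --q--> {s0}  [seen]
{s2} --p--> {s0, s1, s2}  [new]
{s2} --q--> {s1, s2}  [new]
{s0, s1, s2} --p--> {s0, s1, s2}  [seen]
{s0, s1, s2} --q--> {s0, s1, s2}  [seen]
{s1, s2} --p--> {s0, s1, s2}  [seen]
{s1, s2} --q--> {s0, s1, s2}  [seen]
Reachable DFA states: {s0}, {s1}, {s2}, {s0, s1, s2}, {s1, s2}.
Accepting DFA states (contain an NFA accepting state): {s0}, {s2}, {s0, s1, s2}, {s1, s2}.

4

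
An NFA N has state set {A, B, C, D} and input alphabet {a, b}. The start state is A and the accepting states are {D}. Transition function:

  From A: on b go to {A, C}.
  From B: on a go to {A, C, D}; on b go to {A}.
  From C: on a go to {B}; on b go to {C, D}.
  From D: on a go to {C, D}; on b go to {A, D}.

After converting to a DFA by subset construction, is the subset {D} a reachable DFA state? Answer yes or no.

no

Start state of the DFA: {A}.
{A} --a--> ∅  [new]
{A} --b--> {A, C}  [new]
∅ --a--> ∅  [seen]
∅ --b--> ∅  [seen]
{A, C} --a--> {B}  [new]
{A, C} --b--> {A, C, D}  [new]
{B} --a--> {A, C, D}  [seen]
{B} --b--> {A}  [seen]
{A, C, D} --a--> {B, C, D}  [new]
{A, C, D} --b--> {A, C, D}  [seen]
{B, C, D} --a--> {A, B, C, D}  [new]
{B, C, D} --b--> {A, C, D}  [seen]
{A, B, C, D} --a--> {A, B, C, D}  [seen]
{A, B, C, D} --b--> {A, C, D}  [seen]
Reachable DFA states: {A}, ∅, {A, C}, {B}, {A, C, D}, {B, C, D}, {A, B, C, D}.
{D} is not among them.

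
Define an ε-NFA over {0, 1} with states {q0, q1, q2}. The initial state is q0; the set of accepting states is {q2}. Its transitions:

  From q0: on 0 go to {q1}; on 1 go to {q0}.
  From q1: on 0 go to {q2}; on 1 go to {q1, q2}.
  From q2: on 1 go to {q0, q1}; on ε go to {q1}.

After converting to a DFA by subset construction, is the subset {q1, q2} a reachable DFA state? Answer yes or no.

Start state of the DFA: {q0} (ε-closure of the NFA start).
{q0} --0--> {q1}  [new]
{q0} --1--> {q0}  [seen]
{q1} --0--> {q1, q2}  [new]
{q1} --1--> {q1, q2}  [seen]
{q1, q2} --0--> {q1, q2}  [seen]
{q1, q2} --1--> {q0, q1, q2}  [new]
{q0, q1, q2} --0--> {q1, q2}  [seen]
{q0, q1, q2} --1--> {q0, q1, q2}  [seen]
Reachable DFA states: {q0}, {q1}, {q1, q2}, {q0, q1, q2}.
{q1, q2} is among them.

yes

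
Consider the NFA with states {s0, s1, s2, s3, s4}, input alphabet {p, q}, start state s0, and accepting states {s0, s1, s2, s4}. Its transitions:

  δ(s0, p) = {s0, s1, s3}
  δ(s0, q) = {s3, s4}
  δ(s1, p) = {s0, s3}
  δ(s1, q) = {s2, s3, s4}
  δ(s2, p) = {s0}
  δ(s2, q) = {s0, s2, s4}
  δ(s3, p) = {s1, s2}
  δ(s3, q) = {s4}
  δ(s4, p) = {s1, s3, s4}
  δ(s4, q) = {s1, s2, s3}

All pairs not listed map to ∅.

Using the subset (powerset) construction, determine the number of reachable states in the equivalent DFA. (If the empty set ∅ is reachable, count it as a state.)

Start state of the DFA: {s0}.
{s0} --p--> {s0, s1, s3}  [new]
{s0} --q--> {s3, s4}  [new]
{s0, s1, s3} --p--> {s0, s1, s2, s3}  [new]
{s0, s1, s3} --q--> {s2, s3, s4}  [new]
{s3, s4} --p--> {s1, s2, s3, s4}  [new]
{s3, s4} --q--> {s1, s2, s3, s4}  [seen]
{s0, s1, s2, s3} --p--> {s0, s1, s2, s3}  [seen]
{s0, s1, s2, s3} --q--> {s0, s2, s3, s4}  [new]
{s2, s3, s4} --p--> {s0, s1, s2, s3, s4}  [new]
{s2, s3, s4} --q--> {s0, s1, s2, s3, s4}  [seen]
{s1, s2, s3, s4} --p--> {s0, s1, s2, s3, s4}  [seen]
{s1, s2, s3, s4} --q--> {s0, s1, s2, s3, s4}  [seen]
{s0, s2, s3, s4} --p--> {s0, s1, s2, s3, s4}  [seen]
{s0, s2, s3, s4} --q--> {s0, s1, s2, s3, s4}  [seen]
{s0, s1, s2, s3, s4} --p--> {s0, s1, s2, s3, s4}  [seen]
{s0, s1, s2, s3, s4} --q--> {s0, s1, s2, s3, s4}  [seen]
Reachable DFA states: {s0}, {s0, s1, s3}, {s3, s4}, {s0, s1, s2, s3}, {s2, s3, s4}, {s1, s2, s3, s4}, {s0, s2, s3, s4}, {s0, s1, s2, s3, s4}.

8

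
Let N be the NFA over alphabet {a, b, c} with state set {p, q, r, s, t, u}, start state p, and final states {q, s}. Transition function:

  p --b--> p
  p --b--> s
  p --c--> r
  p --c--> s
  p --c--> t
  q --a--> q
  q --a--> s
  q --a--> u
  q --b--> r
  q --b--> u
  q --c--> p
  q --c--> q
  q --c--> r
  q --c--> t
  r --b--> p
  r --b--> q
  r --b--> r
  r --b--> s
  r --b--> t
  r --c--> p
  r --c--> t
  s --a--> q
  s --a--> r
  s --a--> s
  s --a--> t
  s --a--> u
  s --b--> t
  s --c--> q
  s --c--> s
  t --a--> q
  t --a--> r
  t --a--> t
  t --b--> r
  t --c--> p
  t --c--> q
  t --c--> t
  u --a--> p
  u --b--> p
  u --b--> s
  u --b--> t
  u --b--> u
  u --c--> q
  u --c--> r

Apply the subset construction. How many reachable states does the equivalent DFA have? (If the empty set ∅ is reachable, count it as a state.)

12

Start state of the DFA: {p}.
{p} --a--> ∅  [new]
{p} --b--> {p, s}  [new]
{p} --c--> {r, s, t}  [new]
∅ --a--> ∅  [seen]
∅ --b--> ∅  [seen]
∅ --c--> ∅  [seen]
{p, s} --a--> {q, r, s, t, u}  [new]
{p, s} --b--> {p, s, t}  [new]
{p, s} --c--> {q, r, s, t}  [new]
{r, s, t} --a--> {q, r, s, t, u}  [seen]
{r, s, t} --b--> {p, q, r, s, t}  [new]
{r, s, t} --c--> {p, q, s, t}  [new]
{q, r, s, t, u} --a--> {p, q, r, s, t, u}  [new]
{q, r, s, t, u} --b--> {p, q, r, s, t, u}  [seen]
{q, r, s, t, u} --c--> {p, q, r, s, t}  [seen]
{p, s, t} --a--> {q, r, s, t, u}  [seen]
{p, s, t} --b--> {p, r, s, t}  [new]
{p, s, t} --c--> {p, q, r, s, t}  [seen]
{q, r, s, t} --a--> {q, r, s, t, u}  [seen]
{q, r, s, t} --b--> {p, q, r, s, t, u}  [seen]
{q, r, s, t} --c--> {p, q, r, s, t}  [seen]
{p, q, r, s, t} --a--> {q, r, s, t, u}  [seen]
{p, q, r, s, t} --b--> {p, q, r, s, t, u}  [seen]
{p, q, r, s, t} --c--> {p, q, r, s, t}  [seen]
{p, q, s, t} --a--> {q, r, s, t, u}  [seen]
{p, q, s, t} --b--> {p, r, s, t, u}  [new]
{p, q, s, t} --c--> {p, q, r, s, t}  [seen]
{p, q, r, s, t, u} --a--> {p, q, r, s, t, u}  [seen]
{p, q, r, s, t, u} --b--> {p, q, r, s, t, u}  [seen]
{p, q, r, s, t, u} --c--> {p, q, r, s, t}  [seen]
{p, r, s, t} --a--> {q, r, s, t, u}  [seen]
{p, r, s, t} --b--> {p, q, r, s, t}  [seen]
{p, r, s, t} --c--> {p, q, r, s, t}  [seen]
{p, r, s, t, u} --a--> {p, q, r, s, t, u}  [seen]
{p, r, s, t, u} --b--> {p, q, r, s, t, u}  [seen]
{p, r, s, t, u} --c--> {p, q, r, s, t}  [seen]
Reachable DFA states: {p}, ∅, {p, s}, {r, s, t}, {q, r, s, t, u}, {p, s, t}, {q, r, s, t}, {p, q, r, s, t}, {p, q, s, t}, {p, q, r, s, t, u}, {p, r, s, t}, {p, r, s, t, u}.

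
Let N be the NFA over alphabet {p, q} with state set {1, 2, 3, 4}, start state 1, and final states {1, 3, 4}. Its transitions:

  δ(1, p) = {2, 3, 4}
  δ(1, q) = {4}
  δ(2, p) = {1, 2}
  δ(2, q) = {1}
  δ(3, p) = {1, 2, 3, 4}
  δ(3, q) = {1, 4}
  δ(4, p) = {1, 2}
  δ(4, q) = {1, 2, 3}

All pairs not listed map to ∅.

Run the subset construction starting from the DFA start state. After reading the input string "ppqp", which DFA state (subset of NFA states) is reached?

Start: {1}.
δ(1,p) = {2, 3, 4}.
Union: {2, 3, 4}.
After p: {2, 3, 4}.
δ(2,p) = {1, 2}; δ(3,p) = {1, 2, 3, 4}; δ(4,p) = {1, 2}.
Union: {1, 2, 3, 4}.
After p: {1, 2, 3, 4}.
δ(1,q) = {4}; δ(2,q) = {1}; δ(3,q) = {1, 4}; δ(4,q) = {1, 2, 3}.
Union: {1, 2, 3, 4}.
After q: {1, 2, 3, 4}.
δ(1,p) = {2, 3, 4}; δ(2,p) = {1, 2}; δ(3,p) = {1, 2, 3, 4}; δ(4,p) = {1, 2}.
Union: {1, 2, 3, 4}.
After p: {1, 2, 3, 4}.

{1, 2, 3, 4}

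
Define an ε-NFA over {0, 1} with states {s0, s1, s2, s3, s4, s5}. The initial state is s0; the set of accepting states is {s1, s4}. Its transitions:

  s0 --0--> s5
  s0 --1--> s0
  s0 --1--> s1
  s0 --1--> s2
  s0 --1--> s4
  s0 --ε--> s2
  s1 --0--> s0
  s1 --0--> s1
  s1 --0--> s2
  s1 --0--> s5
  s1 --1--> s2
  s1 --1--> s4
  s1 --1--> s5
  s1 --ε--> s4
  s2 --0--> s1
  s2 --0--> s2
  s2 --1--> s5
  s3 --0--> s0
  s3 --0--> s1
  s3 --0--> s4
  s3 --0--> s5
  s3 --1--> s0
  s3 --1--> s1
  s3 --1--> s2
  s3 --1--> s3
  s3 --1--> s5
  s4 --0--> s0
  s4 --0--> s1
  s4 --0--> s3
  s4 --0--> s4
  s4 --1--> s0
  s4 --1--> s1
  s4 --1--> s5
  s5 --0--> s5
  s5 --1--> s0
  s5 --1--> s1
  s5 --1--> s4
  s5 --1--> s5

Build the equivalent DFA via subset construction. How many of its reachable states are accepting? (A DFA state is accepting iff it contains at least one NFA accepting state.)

Start state of the DFA: {s0, s2} (ε-closure of the NFA start).
{s0, s2} --0--> {s1, s2, s4, s5}  [new]
{s0, s2} --1--> {s0, s1, s2, s4, s5}  [new]
{s1, s2, s4, s5} --0--> {s0, s1, s2, s3, s4, s5}  [new]
{s1, s2, s4, s5} --1--> {s0, s1, s2, s4, s5}  [seen]
{s0, s1, s2, s4, s5} --0--> {s0, s1, s2, s3, s4, s5}  [seen]
{s0, s1, s2, s4, s5} --1--> {s0, s1, s2, s4, s5}  [seen]
{s0, s1, s2, s3, s4, s5} --0--> {s0, s1, s2, s3, s4, s5}  [seen]
{s0, s1, s2, s3, s4, s5} --1--> {s0, s1, s2, s3, s4, s5}  [seen]
Reachable DFA states: {s0, s2}, {s1, s2, s4, s5}, {s0, s1, s2, s4, s5}, {s0, s1, s2, s3, s4, s5}.
Accepting DFA states (contain an NFA accepting state): {s1, s2, s4, s5}, {s0, s1, s2, s4, s5}, {s0, s1, s2, s3, s4, s5}.

3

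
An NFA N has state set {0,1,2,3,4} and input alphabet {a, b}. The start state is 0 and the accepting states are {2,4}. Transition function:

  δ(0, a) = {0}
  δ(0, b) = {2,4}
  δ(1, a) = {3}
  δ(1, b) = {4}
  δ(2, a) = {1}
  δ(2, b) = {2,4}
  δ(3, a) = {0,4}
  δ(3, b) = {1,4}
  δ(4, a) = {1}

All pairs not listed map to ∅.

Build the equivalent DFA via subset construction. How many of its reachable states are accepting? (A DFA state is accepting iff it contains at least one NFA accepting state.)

7

Start state of the DFA: {0}.
{0} --a--> {0}  [seen]
{0} --b--> {2,4}  [new]
{2,4} --a--> {1}  [new]
{2,4} --b--> {2,4}  [seen]
{1} --a--> {3}  [new]
{1} --b--> {4}  [new]
{3} --a--> {0,4}  [new]
{3} --b--> {1,4}  [new]
{4} --a--> {1}  [seen]
{4} --b--> ∅  [new]
{0,4} --a--> {0,1}  [new]
{0,4} --b--> {2,4}  [seen]
{1,4} --a--> {1,3}  [new]
{1,4} --b--> {4}  [seen]
∅ --a--> ∅  [seen]
∅ --b--> ∅  [seen]
{0,1} --a--> {0,3}  [new]
{0,1} --b--> {2,4}  [seen]
{1,3} --a--> {0,3,4}  [new]
{1,3} --b--> {1,4}  [seen]
{0,3} --a--> {0,4}  [seen]
{0,3} --b--> {1,2,4}  [new]
{0,3,4} --a--> {0,1,4}  [new]
{0,3,4} --b--> {1,2,4}  [seen]
{1,2,4} --a--> {1,3}  [seen]
{1,2,4} --b--> {2,4}  [seen]
{0,1,4} --a--> {0,1,3}  [new]
{0,1,4} --b--> {2,4}  [seen]
{0,1,3} --a--> {0,3,4}  [seen]
{0,1,3} --b--> {1,2,4}  [seen]
Reachable DFA states: {0}, {2,4}, {1}, {3}, {4}, {0,4}, {1,4}, ∅, {0,1}, {1,3}, {0,3}, {0,3,4}, {1,2,4}, {0,1,4}, {0,1,3}.
Accepting DFA states (contain an NFA accepting state): {2,4}, {4}, {0,4}, {1,4}, {0,3,4}, {1,2,4}, {0,1,4}.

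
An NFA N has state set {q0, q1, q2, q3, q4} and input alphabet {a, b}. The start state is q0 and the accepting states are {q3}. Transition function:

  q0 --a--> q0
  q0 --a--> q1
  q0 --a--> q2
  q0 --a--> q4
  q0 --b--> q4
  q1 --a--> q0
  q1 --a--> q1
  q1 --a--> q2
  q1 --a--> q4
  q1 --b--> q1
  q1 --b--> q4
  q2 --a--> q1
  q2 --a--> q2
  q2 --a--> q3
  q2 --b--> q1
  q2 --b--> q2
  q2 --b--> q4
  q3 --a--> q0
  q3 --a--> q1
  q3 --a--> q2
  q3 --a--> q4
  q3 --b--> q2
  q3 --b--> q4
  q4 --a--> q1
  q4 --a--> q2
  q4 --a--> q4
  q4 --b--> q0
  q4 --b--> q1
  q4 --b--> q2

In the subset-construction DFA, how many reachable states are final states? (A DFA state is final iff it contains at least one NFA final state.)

Start state of the DFA: {q0}.
{q0} --a--> {q0, q1, q2, q4}  [new]
{q0} --b--> {q4}  [new]
{q0, q1, q2, q4} --a--> {q0, q1, q2, q3, q4}  [new]
{q0, q1, q2, q4} --b--> {q0, q1, q2, q4}  [seen]
{q4} --a--> {q1, q2, q4}  [new]
{q4} --b--> {q0, q1, q2}  [new]
{q0, q1, q2, q3, q4} --a--> {q0, q1, q2, q3, q4}  [seen]
{q0, q1, q2, q3, q4} --b--> {q0, q1, q2, q4}  [seen]
{q1, q2, q4} --a--> {q0, q1, q2, q3, q4}  [seen]
{q1, q2, q4} --b--> {q0, q1, q2, q4}  [seen]
{q0, q1, q2} --a--> {q0, q1, q2, q3, q4}  [seen]
{q0, q1, q2} --b--> {q1, q2, q4}  [seen]
Reachable DFA states: {q0}, {q0, q1, q2, q4}, {q4}, {q0, q1, q2, q3, q4}, {q1, q2, q4}, {q0, q1, q2}.
Accepting DFA states (contain an NFA accepting state): {q0, q1, q2, q3, q4}.

1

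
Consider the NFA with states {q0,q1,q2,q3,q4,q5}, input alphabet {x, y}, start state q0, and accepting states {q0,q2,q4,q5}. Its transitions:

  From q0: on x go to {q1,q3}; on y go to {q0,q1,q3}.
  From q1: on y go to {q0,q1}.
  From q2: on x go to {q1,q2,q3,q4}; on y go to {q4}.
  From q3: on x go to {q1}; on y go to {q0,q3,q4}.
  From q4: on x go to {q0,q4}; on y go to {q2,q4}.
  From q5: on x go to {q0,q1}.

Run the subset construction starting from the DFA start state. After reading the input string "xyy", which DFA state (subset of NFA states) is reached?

{q0,q1,q2,q3,q4}

Start: {q0}.
δ(q0,x) = {q1,q3}.
Union: {q1,q3}.
After x: {q1,q3}.
δ(q1,y) = {q0,q1}; δ(q3,y) = {q0,q3,q4}.
Union: {q0,q1,q3,q4}.
After y: {q0,q1,q3,q4}.
δ(q0,y) = {q0,q1,q3}; δ(q1,y) = {q0,q1}; δ(q3,y) = {q0,q3,q4}; δ(q4,y) = {q2,q4}.
Union: {q0,q1,q2,q3,q4}.
After y: {q0,q1,q2,q3,q4}.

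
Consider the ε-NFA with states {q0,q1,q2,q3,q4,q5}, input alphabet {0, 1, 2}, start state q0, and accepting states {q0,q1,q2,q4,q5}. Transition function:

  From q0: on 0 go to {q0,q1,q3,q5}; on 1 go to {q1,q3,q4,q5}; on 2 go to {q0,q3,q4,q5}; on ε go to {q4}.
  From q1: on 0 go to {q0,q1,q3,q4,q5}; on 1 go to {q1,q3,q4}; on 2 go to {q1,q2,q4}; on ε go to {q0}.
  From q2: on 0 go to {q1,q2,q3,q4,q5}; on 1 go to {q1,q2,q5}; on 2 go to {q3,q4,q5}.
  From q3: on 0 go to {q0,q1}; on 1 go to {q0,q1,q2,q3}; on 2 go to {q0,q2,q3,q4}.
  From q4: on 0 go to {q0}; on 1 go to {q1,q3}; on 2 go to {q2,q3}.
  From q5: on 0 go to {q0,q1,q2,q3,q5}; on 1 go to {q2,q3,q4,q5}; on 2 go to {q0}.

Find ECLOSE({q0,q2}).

Begin with {q0,q2}.
q0 →ε {q4}; add q4.
ε-closure = {q0,q2,q4}.

{q0,q2,q4}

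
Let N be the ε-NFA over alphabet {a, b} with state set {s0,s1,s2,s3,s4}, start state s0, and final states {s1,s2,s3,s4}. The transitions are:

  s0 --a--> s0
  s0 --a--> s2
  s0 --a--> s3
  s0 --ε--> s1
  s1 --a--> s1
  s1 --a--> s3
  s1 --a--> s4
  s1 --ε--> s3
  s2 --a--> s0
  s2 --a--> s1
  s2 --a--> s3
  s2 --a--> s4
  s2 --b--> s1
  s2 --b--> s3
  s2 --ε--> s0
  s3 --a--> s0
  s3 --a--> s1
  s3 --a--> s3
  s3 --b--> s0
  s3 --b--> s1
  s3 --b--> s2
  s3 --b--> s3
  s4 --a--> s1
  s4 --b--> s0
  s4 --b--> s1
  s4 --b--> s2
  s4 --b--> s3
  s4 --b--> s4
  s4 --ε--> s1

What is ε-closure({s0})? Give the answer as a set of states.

Begin with {s0}.
s0 →ε {s1}; add s1.
s1 →ε {s3}; add s3.
ε-closure = {s0,s1,s3}.

{s0,s1,s3}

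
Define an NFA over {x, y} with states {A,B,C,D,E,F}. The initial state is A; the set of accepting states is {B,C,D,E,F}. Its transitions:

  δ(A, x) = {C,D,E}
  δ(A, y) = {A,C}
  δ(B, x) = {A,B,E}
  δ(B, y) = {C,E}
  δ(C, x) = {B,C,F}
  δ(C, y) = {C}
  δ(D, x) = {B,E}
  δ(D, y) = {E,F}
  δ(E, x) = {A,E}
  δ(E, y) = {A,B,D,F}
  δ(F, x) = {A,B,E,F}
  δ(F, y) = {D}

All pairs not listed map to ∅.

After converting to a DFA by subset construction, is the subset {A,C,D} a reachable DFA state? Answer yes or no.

Start state of the DFA: {A}.
{A} --x--> {C,D,E}  [new]
{A} --y--> {A,C}  [new]
{C,D,E} --x--> {A,B,C,E,F}  [new]
{C,D,E} --y--> {A,B,C,D,E,F}  [new]
{A,C} --x--> {B,C,D,E,F}  [new]
{A,C} --y--> {A,C}  [seen]
{A,B,C,E,F} --x--> {A,B,C,D,E,F}  [seen]
{A,B,C,E,F} --y--> {A,B,C,D,E,F}  [seen]
{A,B,C,D,E,F} --x--> {A,B,C,D,E,F}  [seen]
{A,B,C,D,E,F} --y--> {A,B,C,D,E,F}  [seen]
{B,C,D,E,F} --x--> {A,B,C,E,F}  [seen]
{B,C,D,E,F} --y--> {A,B,C,D,E,F}  [seen]
Reachable DFA states: {A}, {C,D,E}, {A,C}, {A,B,C,E,F}, {A,B,C,D,E,F}, {B,C,D,E,F}.
{A,C,D} is not among them.

no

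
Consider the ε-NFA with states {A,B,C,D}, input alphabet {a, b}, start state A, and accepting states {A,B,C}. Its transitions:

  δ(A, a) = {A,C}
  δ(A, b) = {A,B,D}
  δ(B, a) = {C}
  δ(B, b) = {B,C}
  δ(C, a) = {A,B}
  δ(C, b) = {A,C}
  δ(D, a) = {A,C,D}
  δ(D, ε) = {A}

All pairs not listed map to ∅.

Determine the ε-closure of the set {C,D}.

Begin with {C,D}.
D →ε {A}; add A.
ε-closure = {A,C,D}.

{A,C,D}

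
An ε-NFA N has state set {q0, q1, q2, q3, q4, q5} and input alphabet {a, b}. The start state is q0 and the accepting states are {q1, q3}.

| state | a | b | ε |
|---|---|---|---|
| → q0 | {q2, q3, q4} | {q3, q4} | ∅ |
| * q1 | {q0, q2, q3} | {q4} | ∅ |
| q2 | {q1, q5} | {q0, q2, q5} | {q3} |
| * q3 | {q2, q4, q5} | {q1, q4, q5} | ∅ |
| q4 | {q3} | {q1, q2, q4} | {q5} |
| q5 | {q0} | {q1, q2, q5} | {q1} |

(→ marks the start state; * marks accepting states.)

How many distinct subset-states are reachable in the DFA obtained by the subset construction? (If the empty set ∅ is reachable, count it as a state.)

Start state of the DFA: {q0} (ε-closure of the NFA start).
{q0} --a--> {q1, q2, q3, q4, q5}  [new]
{q0} --b--> {q1, q3, q4, q5}  [new]
{q1, q2, q3, q4, q5} --a--> {q0, q1, q2, q3, q4, q5}  [new]
{q1, q2, q3, q4, q5} --b--> {q0, q1, q2, q3, q4, q5}  [seen]
{q1, q3, q4, q5} --a--> {q0, q1, q2, q3, q4, q5}  [seen]
{q1, q3, q4, q5} --b--> {q1, q2, q3, q4, q5}  [seen]
{q0, q1, q2, q3, q4, q5} --a--> {q0, q1, q2, q3, q4, q5}  [seen]
{q0, q1, q2, q3, q4, q5} --b--> {q0, q1, q2, q3, q4, q5}  [seen]
Reachable DFA states: {q0}, {q1, q2, q3, q4, q5}, {q1, q3, q4, q5}, {q0, q1, q2, q3, q4, q5}.

4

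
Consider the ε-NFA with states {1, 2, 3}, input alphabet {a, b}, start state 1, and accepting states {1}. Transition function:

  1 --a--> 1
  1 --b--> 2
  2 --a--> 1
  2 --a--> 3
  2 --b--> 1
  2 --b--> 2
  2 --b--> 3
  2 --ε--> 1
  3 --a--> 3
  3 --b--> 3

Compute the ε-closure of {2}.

{1, 2}

Begin with {2}.
2 →ε {1}; add 1.
ε-closure = {1, 2}.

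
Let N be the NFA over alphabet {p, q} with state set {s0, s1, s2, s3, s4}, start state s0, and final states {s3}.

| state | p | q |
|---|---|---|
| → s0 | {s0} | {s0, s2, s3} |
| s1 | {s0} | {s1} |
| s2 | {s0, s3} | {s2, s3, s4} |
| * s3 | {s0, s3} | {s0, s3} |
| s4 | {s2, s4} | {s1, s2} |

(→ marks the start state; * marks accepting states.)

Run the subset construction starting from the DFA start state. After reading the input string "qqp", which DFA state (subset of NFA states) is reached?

Start: {s0}.
δ(s0,q) = {s0, s2, s3}.
Union: {s0, s2, s3}.
After q: {s0, s2, s3}.
δ(s0,q) = {s0, s2, s3}; δ(s2,q) = {s2, s3, s4}; δ(s3,q) = {s0, s3}.
Union: {s0, s2, s3, s4}.
After q: {s0, s2, s3, s4}.
δ(s0,p) = {s0}; δ(s2,p) = {s0, s3}; δ(s3,p) = {s0, s3}; δ(s4,p) = {s2, s4}.
Union: {s0, s2, s3, s4}.
After p: {s0, s2, s3, s4}.

{s0, s2, s3, s4}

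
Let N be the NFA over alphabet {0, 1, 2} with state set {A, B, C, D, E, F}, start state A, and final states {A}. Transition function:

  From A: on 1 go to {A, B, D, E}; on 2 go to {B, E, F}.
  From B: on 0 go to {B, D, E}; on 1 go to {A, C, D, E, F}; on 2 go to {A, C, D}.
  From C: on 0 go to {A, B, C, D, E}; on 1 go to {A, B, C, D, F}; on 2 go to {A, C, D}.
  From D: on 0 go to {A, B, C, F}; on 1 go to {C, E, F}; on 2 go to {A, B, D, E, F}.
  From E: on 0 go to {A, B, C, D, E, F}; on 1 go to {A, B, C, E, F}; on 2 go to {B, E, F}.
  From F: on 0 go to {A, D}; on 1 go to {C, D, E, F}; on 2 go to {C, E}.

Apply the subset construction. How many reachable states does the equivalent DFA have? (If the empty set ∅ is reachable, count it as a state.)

5

Start state of the DFA: {A}.
{A} --0--> ∅  [new]
{A} --1--> {A, B, D, E}  [new]
{A} --2--> {B, E, F}  [new]
∅ --0--> ∅  [seen]
∅ --1--> ∅  [seen]
∅ --2--> ∅  [seen]
{A, B, D, E} --0--> {A, B, C, D, E, F}  [new]
{A, B, D, E} --1--> {A, B, C, D, E, F}  [seen]
{A, B, D, E} --2--> {A, B, C, D, E, F}  [seen]
{B, E, F} --0--> {A, B, C, D, E, F}  [seen]
{B, E, F} --1--> {A, B, C, D, E, F}  [seen]
{B, E, F} --2--> {A, B, C, D, E, F}  [seen]
{A, B, C, D, E, F} --0--> {A, B, C, D, E, F}  [seen]
{A, B, C, D, E, F} --1--> {A, B, C, D, E, F}  [seen]
{A, B, C, D, E, F} --2--> {A, B, C, D, E, F}  [seen]
Reachable DFA states: {A}, ∅, {A, B, D, E}, {B, E, F}, {A, B, C, D, E, F}.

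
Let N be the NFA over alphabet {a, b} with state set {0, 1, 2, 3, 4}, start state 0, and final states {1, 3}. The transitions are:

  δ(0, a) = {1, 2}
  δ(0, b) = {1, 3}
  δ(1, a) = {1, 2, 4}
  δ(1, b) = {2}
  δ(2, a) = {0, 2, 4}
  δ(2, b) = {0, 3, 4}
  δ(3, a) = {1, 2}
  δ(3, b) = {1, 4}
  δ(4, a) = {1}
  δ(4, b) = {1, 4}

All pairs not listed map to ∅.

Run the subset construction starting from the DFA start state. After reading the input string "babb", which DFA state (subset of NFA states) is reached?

{0, 1, 2, 3, 4}

Start: {0}.
δ(0,b) = {1, 3}.
Union: {1, 3}.
After b: {1, 3}.
δ(1,a) = {1, 2, 4}; δ(3,a) = {1, 2}.
Union: {1, 2, 4}.
After a: {1, 2, 4}.
δ(1,b) = {2}; δ(2,b) = {0, 3, 4}; δ(4,b) = {1, 4}.
Union: {0, 1, 2, 3, 4}.
After b: {0, 1, 2, 3, 4}.
δ(0,b) = {1, 3}; δ(1,b) = {2}; δ(2,b) = {0, 3, 4}; δ(3,b) = {1, 4}; δ(4,b) = {1, 4}.
Union: {0, 1, 2, 3, 4}.
After b: {0, 1, 2, 3, 4}.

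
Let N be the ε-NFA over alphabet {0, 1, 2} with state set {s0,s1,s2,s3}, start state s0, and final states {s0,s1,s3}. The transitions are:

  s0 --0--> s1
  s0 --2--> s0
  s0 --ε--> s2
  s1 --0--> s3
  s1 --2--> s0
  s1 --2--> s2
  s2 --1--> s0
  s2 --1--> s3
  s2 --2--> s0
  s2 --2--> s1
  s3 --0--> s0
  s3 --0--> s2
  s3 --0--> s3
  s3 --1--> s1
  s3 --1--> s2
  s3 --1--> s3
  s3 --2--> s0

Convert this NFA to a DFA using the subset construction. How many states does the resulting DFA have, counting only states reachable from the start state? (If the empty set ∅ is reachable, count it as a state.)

Start state of the DFA: {s0,s2} (ε-closure of the NFA start).
{s0,s2} --0--> {s1}  [new]
{s0,s2} --1--> {s0,s2,s3}  [new]
{s0,s2} --2--> {s0,s1,s2}  [new]
{s1} --0--> {s3}  [new]
{s1} --1--> ∅  [new]
{s1} --2--> {s0,s2}  [seen]
{s0,s2,s3} --0--> {s0,s1,s2,s3}  [new]
{s0,s2,s3} --1--> {s0,s1,s2,s3}  [seen]
{s0,s2,s3} --2--> {s0,s1,s2}  [seen]
{s0,s1,s2} --0--> {s1,s3}  [new]
{s0,s1,s2} --1--> {s0,s2,s3}  [seen]
{s0,s1,s2} --2--> {s0,s1,s2}  [seen]
{s3} --0--> {s0,s2,s3}  [seen]
{s3} --1--> {s1,s2,s3}  [new]
{s3} --2--> {s0,s2}  [seen]
∅ --0--> ∅  [seen]
∅ --1--> ∅  [seen]
∅ --2--> ∅  [seen]
{s0,s1,s2,s3} --0--> {s0,s1,s2,s3}  [seen]
{s0,s1,s2,s3} --1--> {s0,s1,s2,s3}  [seen]
{s0,s1,s2,s3} --2--> {s0,s1,s2}  [seen]
{s1,s3} --0--> {s0,s2,s3}  [seen]
{s1,s3} --1--> {s1,s2,s3}  [seen]
{s1,s3} --2--> {s0,s2}  [seen]
{s1,s2,s3} --0--> {s0,s2,s3}  [seen]
{s1,s2,s3} --1--> {s0,s1,s2,s3}  [seen]
{s1,s2,s3} --2--> {s0,s1,s2}  [seen]
Reachable DFA states: {s0,s2}, {s1}, {s0,s2,s3}, {s0,s1,s2}, {s3}, ∅, {s0,s1,s2,s3}, {s1,s3}, {s1,s2,s3}.

9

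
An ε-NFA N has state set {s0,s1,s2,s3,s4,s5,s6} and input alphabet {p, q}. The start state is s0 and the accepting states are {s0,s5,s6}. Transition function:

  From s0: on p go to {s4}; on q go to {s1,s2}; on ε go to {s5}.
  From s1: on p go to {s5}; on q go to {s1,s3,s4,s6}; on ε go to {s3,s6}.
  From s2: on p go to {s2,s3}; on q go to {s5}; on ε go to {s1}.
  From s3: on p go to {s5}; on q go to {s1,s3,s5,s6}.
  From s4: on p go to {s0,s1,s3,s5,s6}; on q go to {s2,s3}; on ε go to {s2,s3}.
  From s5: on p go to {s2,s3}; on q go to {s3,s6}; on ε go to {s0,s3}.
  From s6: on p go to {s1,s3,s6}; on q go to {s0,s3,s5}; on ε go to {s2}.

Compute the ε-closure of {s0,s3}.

{s0,s3,s5}

Begin with {s0,s3}.
s0 →ε {s5}; add s5.
ε-closure = {s0,s3,s5}.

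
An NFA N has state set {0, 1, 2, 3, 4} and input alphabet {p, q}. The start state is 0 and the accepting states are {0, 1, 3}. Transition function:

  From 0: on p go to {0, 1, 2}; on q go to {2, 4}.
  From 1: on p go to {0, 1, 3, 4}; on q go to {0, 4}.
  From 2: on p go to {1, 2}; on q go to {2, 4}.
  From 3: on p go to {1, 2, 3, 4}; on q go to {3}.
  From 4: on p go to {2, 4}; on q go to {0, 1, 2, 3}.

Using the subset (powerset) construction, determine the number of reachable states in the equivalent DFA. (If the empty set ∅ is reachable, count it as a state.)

Start state of the DFA: {0}.
{0} --p--> {0, 1, 2}  [new]
{0} --q--> {2, 4}  [new]
{0, 1, 2} --p--> {0, 1, 2, 3, 4}  [new]
{0, 1, 2} --q--> {0, 2, 4}  [new]
{2, 4} --p--> {1, 2, 4}  [new]
{2, 4} --q--> {0, 1, 2, 3, 4}  [seen]
{0, 1, 2, 3, 4} --p--> {0, 1, 2, 3, 4}  [seen]
{0, 1, 2, 3, 4} --q--> {0, 1, 2, 3, 4}  [seen]
{0, 2, 4} --p--> {0, 1, 2, 4}  [new]
{0, 2, 4} --q--> {0, 1, 2, 3, 4}  [seen]
{1, 2, 4} --p--> {0, 1, 2, 3, 4}  [seen]
{1, 2, 4} --q--> {0, 1, 2, 3, 4}  [seen]
{0, 1, 2, 4} --p--> {0, 1, 2, 3, 4}  [seen]
{0, 1, 2, 4} --q--> {0, 1, 2, 3, 4}  [seen]
Reachable DFA states: {0}, {0, 1, 2}, {2, 4}, {0, 1, 2, 3, 4}, {0, 2, 4}, {1, 2, 4}, {0, 1, 2, 4}.

7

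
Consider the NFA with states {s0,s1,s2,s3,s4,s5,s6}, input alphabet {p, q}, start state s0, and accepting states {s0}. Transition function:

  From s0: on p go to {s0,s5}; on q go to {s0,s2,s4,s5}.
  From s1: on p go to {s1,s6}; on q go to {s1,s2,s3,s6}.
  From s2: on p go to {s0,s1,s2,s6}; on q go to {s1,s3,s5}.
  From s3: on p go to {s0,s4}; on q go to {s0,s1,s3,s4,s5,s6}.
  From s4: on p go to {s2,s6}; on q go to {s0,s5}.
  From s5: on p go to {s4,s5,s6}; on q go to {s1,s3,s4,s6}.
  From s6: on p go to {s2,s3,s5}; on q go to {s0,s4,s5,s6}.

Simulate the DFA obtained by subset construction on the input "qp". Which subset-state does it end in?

Start: {s0}.
δ(s0,q) = {s0,s2,s4,s5}.
Union: {s0,s2,s4,s5}.
After q: {s0,s2,s4,s5}.
δ(s0,p) = {s0,s5}; δ(s2,p) = {s0,s1,s2,s6}; δ(s4,p) = {s2,s6}; δ(s5,p) = {s4,s5,s6}.
Union: {s0,s1,s2,s4,s5,s6}.
After p: {s0,s1,s2,s4,s5,s6}.

{s0,s1,s2,s4,s5,s6}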